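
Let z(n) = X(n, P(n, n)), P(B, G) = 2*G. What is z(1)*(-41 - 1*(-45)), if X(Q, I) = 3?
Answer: 12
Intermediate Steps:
z(n) = 3
z(1)*(-41 - 1*(-45)) = 3*(-41 - 1*(-45)) = 3*(-41 + 45) = 3*4 = 12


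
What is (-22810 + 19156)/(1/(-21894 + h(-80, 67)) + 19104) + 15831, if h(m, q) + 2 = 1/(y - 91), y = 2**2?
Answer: 64013145131057/4043580225 ≈ 15831.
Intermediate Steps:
y = 4
h(m, q) = -175/87 (h(m, q) = -2 + 1/(4 - 91) = -2 + 1/(-87) = -2 - 1/87 = -175/87)
(-22810 + 19156)/(1/(-21894 + h(-80, 67)) + 19104) + 15831 = (-22810 + 19156)/(1/(-21894 - 175/87) + 19104) + 15831 = -3654/(1/(-1904953/87) + 19104) + 15831 = -3654/(-87/1904953 + 19104) + 15831 = -3654/36392222025/1904953 + 15831 = -3654*1904953/36392222025 + 15831 = -773410918/4043580225 + 15831 = 64013145131057/4043580225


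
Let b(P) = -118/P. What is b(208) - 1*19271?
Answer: -2004243/104 ≈ -19272.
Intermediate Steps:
b(208) - 1*19271 = -118/208 - 1*19271 = -118*1/208 - 19271 = -59/104 - 19271 = -2004243/104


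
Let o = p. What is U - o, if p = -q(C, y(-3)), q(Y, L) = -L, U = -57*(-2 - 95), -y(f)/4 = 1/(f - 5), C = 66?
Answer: 11057/2 ≈ 5528.5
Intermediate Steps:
y(f) = -4/(-5 + f) (y(f) = -4/(f - 5) = -4/(-5 + f))
U = 5529 (U = -57*(-97) = 5529)
p = ½ (p = -(-1)*(-4/(-5 - 3)) = -(-1)*(-4/(-8)) = -(-1)*(-4*(-⅛)) = -(-1)/2 = -1*(-½) = ½ ≈ 0.50000)
o = ½ ≈ 0.50000
U - o = 5529 - 1*½ = 5529 - ½ = 11057/2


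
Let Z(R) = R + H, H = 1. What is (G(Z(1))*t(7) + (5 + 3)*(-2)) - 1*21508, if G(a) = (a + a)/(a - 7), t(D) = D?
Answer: -107648/5 ≈ -21530.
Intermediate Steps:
Z(R) = 1 + R (Z(R) = R + 1 = 1 + R)
G(a) = 2*a/(-7 + a) (G(a) = (2*a)/(-7 + a) = 2*a/(-7 + a))
(G(Z(1))*t(7) + (5 + 3)*(-2)) - 1*21508 = ((2*(1 + 1)/(-7 + (1 + 1)))*7 + (5 + 3)*(-2)) - 1*21508 = ((2*2/(-7 + 2))*7 + 8*(-2)) - 21508 = ((2*2/(-5))*7 - 16) - 21508 = ((2*2*(-⅕))*7 - 16) - 21508 = (-⅘*7 - 16) - 21508 = (-28/5 - 16) - 21508 = -108/5 - 21508 = -107648/5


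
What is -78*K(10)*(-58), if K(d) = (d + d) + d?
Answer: 135720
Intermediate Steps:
K(d) = 3*d (K(d) = 2*d + d = 3*d)
-78*K(10)*(-58) = -234*10*(-58) = -78*30*(-58) = -2340*(-58) = 135720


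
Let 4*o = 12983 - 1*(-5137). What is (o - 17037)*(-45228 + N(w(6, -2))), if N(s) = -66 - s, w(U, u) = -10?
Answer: 566366988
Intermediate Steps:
o = 4530 (o = (12983 - 1*(-5137))/4 = (12983 + 5137)/4 = (1/4)*18120 = 4530)
(o - 17037)*(-45228 + N(w(6, -2))) = (4530 - 17037)*(-45228 + (-66 - 1*(-10))) = -12507*(-45228 + (-66 + 10)) = -12507*(-45228 - 56) = -12507*(-45284) = 566366988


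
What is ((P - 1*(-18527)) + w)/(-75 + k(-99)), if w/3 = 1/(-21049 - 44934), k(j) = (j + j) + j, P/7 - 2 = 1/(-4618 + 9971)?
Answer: -6548811414281/131393003628 ≈ -49.841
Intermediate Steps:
P = 74949/5353 (P = 14 + 7/(-4618 + 9971) = 14 + 7/5353 = 74949/5353 ≈ 14.001)
k(j) = 3*j (k(j) = 2*j + j = 3*j)
w = -3/65983 (w = 3/(-21049 - 44934) = 3/(-65983) = 3*(-1/65983) = -3/65983 ≈ -4.5466e-5)
((P - 1*(-18527)) + w)/(-75 + k(-99)) = ((74949/5353 - 1*(-18527)) - 3/65983)/(-75 + 3*(-99)) = ((74949/5353 + 18527) - 3/65983)/(-75 - 297) = (99249980/5353 - 3/65983)/(-372) = (6548811414281/353206999)*(-1/372) = -6548811414281/131393003628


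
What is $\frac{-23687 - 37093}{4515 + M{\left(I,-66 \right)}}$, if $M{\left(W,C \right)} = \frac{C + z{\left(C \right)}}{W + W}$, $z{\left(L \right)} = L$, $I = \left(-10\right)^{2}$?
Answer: $- \frac{1013000}{75239} \approx -13.464$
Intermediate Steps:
$I = 100$
$M{\left(W,C \right)} = \frac{C}{W}$ ($M{\left(W,C \right)} = \frac{C + C}{W + W} = \frac{2 C}{2 W} = 2 C \frac{1}{2 W} = \frac{C}{W}$)
$\frac{-23687 - 37093}{4515 + M{\left(I,-66 \right)}} = \frac{-23687 - 37093}{4515 - \frac{66}{100}} = - \frac{60780}{4515 - \frac{33}{50}} = - \frac{60780}{\frac{225717}{50}} = \left(-60780\right) \frac{50}{225717} = - \frac{1013000}{75239}$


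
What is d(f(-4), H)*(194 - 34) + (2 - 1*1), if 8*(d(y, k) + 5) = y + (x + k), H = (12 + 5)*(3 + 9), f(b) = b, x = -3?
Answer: 3141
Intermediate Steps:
H = 204 (H = 17*12 = 204)
d(y, k) = -43/8 + k/8 + y/8 (d(y, k) = -5 + (y + (-3 + k))/8 = -5 + (-3 + k + y)/8 = -5 + (-3/8 + k/8 + y/8) = -43/8 + k/8 + y/8)
d(f(-4), H)*(194 - 34) + (2 - 1*1) = (-43/8 + (⅛)*204 + (⅛)*(-4))*(194 - 34) + (2 - 1*1) = (-43/8 + 51/2 - ½)*160 + (2 - 1) = (157/8)*160 + 1 = 3140 + 1 = 3141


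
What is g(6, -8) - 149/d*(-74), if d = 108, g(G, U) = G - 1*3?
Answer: 5675/54 ≈ 105.09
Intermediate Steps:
g(G, U) = -3 + G (g(G, U) = G - 3 = -3 + G)
g(6, -8) - 149/d*(-74) = (-3 + 6) - 149/108*(-74) = 3 - 149*1/108*(-74) = 3 - 149/108*(-74) = 3 + 5513/54 = 5675/54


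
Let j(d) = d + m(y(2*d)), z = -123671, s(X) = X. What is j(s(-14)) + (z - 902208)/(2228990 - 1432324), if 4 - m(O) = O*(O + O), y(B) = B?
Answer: -1258164827/796666 ≈ -1579.3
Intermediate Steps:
m(O) = 4 - 2*O² (m(O) = 4 - O*(O + O) = 4 - O*2*O = 4 - 2*O²)
j(d) = 4 + d - 8*d² (j(d) = d + (4 - 2*4*d²) = d + (4 - 8*d²) = 4 + d - 8*d²)
j(s(-14)) + (z - 902208)/(2228990 - 1432324) = (4 - 14 - 8*(-14)²) + (-123671 - 902208)/(2228990 - 1432324) = (4 - 14 - 8*196) - 1025879/796666 = (4 - 14 - 1568) - 1025879*1/796666 = -1578 - 1025879/796666 = -1258164827/796666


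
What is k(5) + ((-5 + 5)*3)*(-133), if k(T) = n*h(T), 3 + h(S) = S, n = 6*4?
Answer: 48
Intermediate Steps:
n = 24
h(S) = -3 + S
k(T) = -72 + 24*T (k(T) = 24*(-3 + T) = -72 + 24*T)
k(5) + ((-5 + 5)*3)*(-133) = (-72 + 24*5) + ((-5 + 5)*3)*(-133) = (-72 + 120) + (0*3)*(-133) = 48 + 0*(-133) = 48 + 0 = 48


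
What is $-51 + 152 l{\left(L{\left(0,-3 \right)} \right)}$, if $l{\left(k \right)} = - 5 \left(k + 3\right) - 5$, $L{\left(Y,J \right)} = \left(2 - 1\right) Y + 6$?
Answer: $-7651$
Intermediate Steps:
$L{\left(Y,J \right)} = 6 + Y$ ($L{\left(Y,J \right)} = \left(2 - 1\right) Y + 6 = 1 Y + 6 = Y + 6 = 6 + Y$)
$l{\left(k \right)} = -20 - 5 k$ ($l{\left(k \right)} = - 5 \left(3 + k\right) - 5 = \left(-15 - 5 k\right) - 5 = -20 - 5 k$)
$-51 + 152 l{\left(L{\left(0,-3 \right)} \right)} = -51 + 152 \left(-20 - 5 \left(6 + 0\right)\right) = -51 + 152 \left(-20 - 30\right) = -51 + 152 \left(-50\right) = -51 - 7600 = -7651$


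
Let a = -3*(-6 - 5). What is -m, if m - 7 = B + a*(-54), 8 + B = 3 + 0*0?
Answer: 1780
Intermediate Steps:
B = -5 (B = -8 + (3 + 0*0) = -8 + (3 + 0) = -8 + 3 = -5)
a = 33 (a = -3*(-11) = 33)
m = -1780 (m = 7 + (-5 + 33*(-54)) = 7 + (-5 - 1782) = 7 - 1787 = -1780)
-m = -1*(-1780) = 1780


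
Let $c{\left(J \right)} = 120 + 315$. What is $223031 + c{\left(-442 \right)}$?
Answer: $223466$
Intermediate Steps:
$c{\left(J \right)} = 435$
$223031 + c{\left(-442 \right)} = 223031 + 435 = 223466$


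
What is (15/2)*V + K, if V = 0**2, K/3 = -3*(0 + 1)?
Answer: -9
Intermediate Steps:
K = -9 (K = 3*(-3*(0 + 1)) = 3*(-3*1) = 3*(-3) = -9)
V = 0
(15/2)*V + K = (15/2)*0 - 9 = 0 - 9 = -9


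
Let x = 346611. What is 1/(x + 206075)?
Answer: 1/552686 ≈ 1.8093e-6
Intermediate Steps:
1/(x + 206075) = 1/(346611 + 206075) = 1/552686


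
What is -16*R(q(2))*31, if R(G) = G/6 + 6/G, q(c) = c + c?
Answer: -3224/3 ≈ -1074.7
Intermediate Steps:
q(c) = 2*c
R(G) = 6/G + G/6 (R(G) = G*(⅙) + 6/G = G/6 + 6/G = 6/G + G/6)
-16*R(q(2))*31 = -16*(6/((2*2)) + (2*2)/6)*31 = -16*(6/4 + (⅙)*4)*31 = -16*(6*(¼) + ⅔)*31 = -16*(3/2 + ⅔)*31 = -16*13/6*31 = -104/3*31 = -3224/3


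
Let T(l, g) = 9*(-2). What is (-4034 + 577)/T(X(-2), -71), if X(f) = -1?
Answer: 3457/18 ≈ 192.06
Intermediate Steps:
T(l, g) = -18
(-4034 + 577)/T(X(-2), -71) = (-4034 + 577)/(-18) = -3457*(-1/18) = 3457/18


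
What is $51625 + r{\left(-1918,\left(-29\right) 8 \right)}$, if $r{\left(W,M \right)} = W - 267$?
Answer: $49440$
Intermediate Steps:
$r{\left(W,M \right)} = -267 + W$ ($r{\left(W,M \right)} = W - 267 = -267 + W$)
$51625 + r{\left(-1918,\left(-29\right) 8 \right)} = 51625 - 2185 = 49440$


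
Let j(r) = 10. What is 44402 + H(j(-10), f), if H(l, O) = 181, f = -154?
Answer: 44583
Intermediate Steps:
44402 + H(j(-10), f) = 44402 + 181 = 44583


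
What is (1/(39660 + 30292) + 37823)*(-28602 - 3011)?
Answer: -83641501433661/69952 ≈ -1.1957e+9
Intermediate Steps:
(1/(39660 + 30292) + 37823)*(-28602 - 3011) = (1/69952 + 37823)*(-31613) = (2645794497/69952)*(-31613) = -83641501433661/69952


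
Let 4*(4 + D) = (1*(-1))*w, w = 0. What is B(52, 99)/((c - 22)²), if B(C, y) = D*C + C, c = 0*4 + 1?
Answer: -52/147 ≈ -0.35374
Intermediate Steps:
D = -4 (D = -4 + ((1*(-1))*0)/4 = -4 + (-1*0)/4 = -4 + (¼)*0 = -4 + 0 = -4)
c = 1 (c = 0 + 1 = 1)
B(C, y) = -3*C (B(C, y) = -4*C + C = -3*C)
B(52, 99)/((c - 22)²) = (-3*52)/((1 - 22)²) = -156/((-21)²) = -156/441 = -156*1/441 = -52/147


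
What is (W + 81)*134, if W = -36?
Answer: 6030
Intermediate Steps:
(W + 81)*134 = (-36 + 81)*134 = 45*134 = 6030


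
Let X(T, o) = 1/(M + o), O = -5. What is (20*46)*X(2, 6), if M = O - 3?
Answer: -460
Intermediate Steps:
M = -8 (M = -5 - 3 = -8)
X(T, o) = 1/(-8 + o)
(20*46)*X(2, 6) = (20*46)/(-8 + 6) = 920/(-2) = 920*(-½) = -460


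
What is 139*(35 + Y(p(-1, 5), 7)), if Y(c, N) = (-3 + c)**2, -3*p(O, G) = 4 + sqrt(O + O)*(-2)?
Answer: 66164/9 - 7228*I*sqrt(2)/9 ≈ 7351.6 - 1135.8*I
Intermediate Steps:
p(O, G) = -4/3 + 2*sqrt(2)*sqrt(O)/3 (p(O, G) = -(4 + sqrt(O + O)*(-2))/3 = -(4 + sqrt(2*O)*(-2))/3 = -(4 + (sqrt(2)*sqrt(O))*(-2))/3 = -(4 - 2*sqrt(2)*sqrt(O))/3 = -4/3 + 2*sqrt(2)*sqrt(O)/3)
139*(35 + Y(p(-1, 5), 7)) = 139*(35 + (-3 + (-4/3 + 2*sqrt(2)*sqrt(-1)/3))**2) = 139*(35 + (-3 + (-4/3 + 2*sqrt(2)*I/3))**2) = 139*(35 + (-3 + (-4/3 + 2*I*sqrt(2)/3))**2) = 139*(35 + (-13/3 + 2*I*sqrt(2)/3)**2) = 4865 + 139*(-13/3 + 2*I*sqrt(2)/3)**2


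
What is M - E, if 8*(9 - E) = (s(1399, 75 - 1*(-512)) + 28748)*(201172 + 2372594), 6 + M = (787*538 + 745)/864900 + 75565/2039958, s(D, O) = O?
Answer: 462540522522975092053/49009990950 ≈ 9.4377e+9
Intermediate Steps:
M = -536419536169/98019981900 (M = -6 + ((787*538 + 745)/864900 + 75565/2039958) = -6 + ((423406 + 745)*(1/864900) + 75565*(1/2039958)) = -6 + (424151*(1/864900) + 75565/2039958) = -6 + (424151/864900 + 75565/2039958) = -6 + 51700355231/98019981900 = -536419536169/98019981900 ≈ -5.4725)
E = -37750712769/4 (E = 9 - ((75 - 1*(-512)) + 28748)*(201172 + 2372594)/8 = 9 - ((75 + 512) + 28748)*2573766/8 = 9 - (587 + 28748)*2573766/8 = 9 - 29335*2573766/8 = 9 - 1/8*75501425610 = 9 - 37750712805/4 = -37750712769/4 ≈ -9.4377e+9)
M - E = -536419536169/98019981900 - 1*(-37750712769/4) = -536419536169/98019981900 + 37750712769/4 = 462540522522975092053/49009990950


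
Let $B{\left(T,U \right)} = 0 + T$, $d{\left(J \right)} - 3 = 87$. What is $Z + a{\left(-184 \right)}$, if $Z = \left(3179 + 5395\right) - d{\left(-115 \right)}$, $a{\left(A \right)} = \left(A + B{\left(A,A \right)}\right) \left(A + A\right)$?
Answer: $143908$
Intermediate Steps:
$d{\left(J \right)} = 90$ ($d{\left(J \right)} = 3 + 87 = 90$)
$B{\left(T,U \right)} = T$
$a{\left(A \right)} = 4 A^{2}$ ($a{\left(A \right)} = \left(A + A\right) \left(A + A\right) = 2 A 2 A = 4 A^{2}$)
$Z = 8484$ ($Z = \left(3179 + 5395\right) - 90 = 8574 - 90 = 8484$)
$Z + a{\left(-184 \right)} = 8484 + 4 \left(-184\right)^{2} = 8484 + 4 \cdot 33856 = 8484 + 135424 = 143908$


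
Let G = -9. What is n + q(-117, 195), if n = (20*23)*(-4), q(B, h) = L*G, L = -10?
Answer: -1750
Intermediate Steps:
q(B, h) = 90 (q(B, h) = -10*(-9) = 90)
n = -1840 (n = 460*(-4) = -1840)
n + q(-117, 195) = -1840 + 90 = -1750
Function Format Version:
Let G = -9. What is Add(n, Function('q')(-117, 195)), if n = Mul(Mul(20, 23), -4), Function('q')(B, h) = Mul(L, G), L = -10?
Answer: -1750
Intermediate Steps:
Function('q')(B, h) = 90 (Function('q')(B, h) = Mul(-10, -9) = 90)
n = -1840 (n = Mul(460, -4) = -1840)
Add(n, Function('q')(-117, 195)) = Add(-1840, 90) = -1750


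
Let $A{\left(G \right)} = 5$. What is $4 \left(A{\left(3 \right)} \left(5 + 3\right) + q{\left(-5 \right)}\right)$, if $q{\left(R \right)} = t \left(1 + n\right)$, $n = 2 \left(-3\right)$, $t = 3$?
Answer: $100$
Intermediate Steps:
$n = -6$
$q{\left(R \right)} = -15$ ($q{\left(R \right)} = 3 \left(1 - 6\right) = 3 \left(-5\right) = -15$)
$4 \left(A{\left(3 \right)} \left(5 + 3\right) + q{\left(-5 \right)}\right) = 4 \left(5 \left(5 + 3\right) - 15\right) = 4 \left(5 \cdot 8 - 15\right) = 4 \left(40 - 15\right) = 4 \cdot 25 = 100$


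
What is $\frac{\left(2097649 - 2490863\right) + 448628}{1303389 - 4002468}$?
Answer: $- \frac{55414}{2699079} \approx -0.020531$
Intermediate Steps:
$\frac{\left(2097649 - 2490863\right) + 448628}{1303389 - 4002468} = \frac{\left(2097649 - 2490863\right) + 448628}{-2699079} = \left(-393214 + 448628\right) \left(- \frac{1}{2699079}\right) = 55414 \left(- \frac{1}{2699079}\right) = - \frac{55414}{2699079}$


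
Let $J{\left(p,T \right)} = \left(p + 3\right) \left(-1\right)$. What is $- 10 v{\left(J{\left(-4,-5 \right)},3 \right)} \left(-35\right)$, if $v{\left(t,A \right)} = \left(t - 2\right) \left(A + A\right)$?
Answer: $-2100$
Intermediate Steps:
$J{\left(p,T \right)} = -3 - p$ ($J{\left(p,T \right)} = \left(3 + p\right) \left(-1\right) = -3 - p$)
$v{\left(t,A \right)} = 2 A \left(-2 + t\right)$ ($v{\left(t,A \right)} = \left(-2 + t\right) 2 A = 2 A \left(-2 + t\right)$)
$- 10 v{\left(J{\left(-4,-5 \right)},3 \right)} \left(-35\right) = - 10 \cdot 2 \cdot 3 \left(-2 - -1\right) \left(-35\right) = - 10 \cdot 2 \cdot 3 \left(-2 + \left(-3 + 4\right)\right) \left(-35\right) = - 10 \cdot 2 \cdot 3 \left(-2 + 1\right) \left(-35\right) = - 10 \cdot 2 \cdot 3 \left(-1\right) \left(-35\right) = \left(-10\right) \left(-6\right) \left(-35\right) = 60 \left(-35\right) = -2100$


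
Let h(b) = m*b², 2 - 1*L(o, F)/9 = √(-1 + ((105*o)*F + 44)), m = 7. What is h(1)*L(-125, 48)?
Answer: 126 - 63*I*√629957 ≈ 126.0 - 50003.0*I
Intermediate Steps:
L(o, F) = 18 - 9*√(43 + 105*F*o) (L(o, F) = 18 - 9*√(-1 + ((105*o)*F + 44)) = 18 - 9*√(-1 + (105*F*o + 44)) = 18 - 9*√(-1 + (44 + 105*F*o)) = 18 - 9*√(43 + 105*F*o))
h(b) = 7*b²
h(1)*L(-125, 48) = (7*1²)*(18 - 9*√(43 + 105*48*(-125))) = (7*1)*(18 - 9*√(43 - 630000)) = 7*(18 - 9*I*√629957) = 126 - 63*I*√629957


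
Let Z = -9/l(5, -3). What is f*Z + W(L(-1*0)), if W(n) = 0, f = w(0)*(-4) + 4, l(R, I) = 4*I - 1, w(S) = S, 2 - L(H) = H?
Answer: 36/13 ≈ 2.7692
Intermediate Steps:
L(H) = 2 - H
l(R, I) = -1 + 4*I
f = 4 (f = 0*(-4) + 4 = 0 + 4 = 4)
Z = 9/13 (Z = -9/(-1 + 4*(-3)) = -9/(-1 - 12) = -9/(-13) = -9*(-1/13) = 9/13 ≈ 0.69231)
f*Z + W(L(-1*0)) = 4*(9/13) + 0 = 36/13 + 0 = 36/13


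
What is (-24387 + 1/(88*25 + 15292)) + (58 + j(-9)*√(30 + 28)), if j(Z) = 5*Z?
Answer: -425562867/17492 - 45*√58 ≈ -24672.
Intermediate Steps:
(-24387 + 1/(88*25 + 15292)) + (58 + j(-9)*√(30 + 28)) = (-24387 + 1/(88*25 + 15292)) + (58 + (5*(-9))*√(30 + 28)) = (-24387 + 1/(2200 + 15292)) + (58 - 45*√58) = (-24387 + 1/17492) + (58 - 45*√58) = -426577403/17492 + (58 - 45*√58) = -425562867/17492 - 45*√58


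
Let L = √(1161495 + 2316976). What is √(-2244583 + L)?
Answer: √(-2244583 + √3478471) ≈ 1497.6*I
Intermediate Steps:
L = √3478471 ≈ 1865.1
√(-2244583 + L) = √(-2244583 + √3478471)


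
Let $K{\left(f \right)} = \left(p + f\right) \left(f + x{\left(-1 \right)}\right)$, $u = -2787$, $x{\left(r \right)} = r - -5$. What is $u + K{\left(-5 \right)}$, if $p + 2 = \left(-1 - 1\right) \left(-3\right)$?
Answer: $-2786$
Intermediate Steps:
$x{\left(r \right)} = 5 + r$ ($x{\left(r \right)} = r + 5 = 5 + r$)
$p = 4$ ($p = -2 + \left(-1 - 1\right) \left(-3\right) = -2 - -6 = -2 + 6 = 4$)
$K{\left(f \right)} = \left(4 + f\right)^{2}$ ($K{\left(f \right)} = \left(4 + f\right) \left(f + \left(5 - 1\right)\right) = \left(4 + f\right) \left(f + 4\right) = \left(4 + f\right) \left(4 + f\right) = \left(4 + f\right)^{2}$)
$u + K{\left(-5 \right)} = -2787 + \left(16 + \left(-5\right)^{2} + 8 \left(-5\right)\right) = -2787 + \left(16 + 25 - 40\right) = -2787 + 1 = -2786$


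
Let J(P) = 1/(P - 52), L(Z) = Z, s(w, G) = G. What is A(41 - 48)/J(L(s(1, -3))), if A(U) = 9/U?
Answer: 495/7 ≈ 70.714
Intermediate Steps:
J(P) = 1/(-52 + P)
A(41 - 48)/J(L(s(1, -3))) = (9/(41 - 48))/(1/(-52 - 3)) = (9/(-7))/(1/(-55)) = (9*(-1/7))/(-1/55) = -9/7*(-55) = 495/7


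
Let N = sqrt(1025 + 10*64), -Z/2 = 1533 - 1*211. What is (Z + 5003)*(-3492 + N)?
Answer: -8237628 + 7077*sqrt(185) ≈ -8.1414e+6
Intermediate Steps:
Z = -2644 (Z = -2*(1533 - 1*211) = -2*(1533 - 211) = -2*1322 = -2644)
N = 3*sqrt(185) (N = sqrt(1025 + 640) = sqrt(1665) = 3*sqrt(185) ≈ 40.804)
(Z + 5003)*(-3492 + N) = (-2644 + 5003)*(-3492 + 3*sqrt(185)) = 2359*(-3492 + 3*sqrt(185)) = -8237628 + 7077*sqrt(185)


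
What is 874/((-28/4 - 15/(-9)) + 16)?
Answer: 1311/16 ≈ 81.938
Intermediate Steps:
874/((-28/4 - 15/(-9)) + 16) = 874/((-28*¼ - 15*(-⅑)) + 16) = 874/((-7 + 5/3) + 16) = 874/(-16/3 + 16) = 874/(32/3) = (3/32)*874 = 1311/16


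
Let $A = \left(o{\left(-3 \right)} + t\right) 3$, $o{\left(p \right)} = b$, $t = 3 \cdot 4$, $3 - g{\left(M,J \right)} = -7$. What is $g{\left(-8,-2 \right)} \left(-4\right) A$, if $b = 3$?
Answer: $-1800$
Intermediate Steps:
$g{\left(M,J \right)} = 10$ ($g{\left(M,J \right)} = 3 - -7 = 3 + 7 = 10$)
$t = 12$
$o{\left(p \right)} = 3$
$A = 45$ ($A = \left(3 + 12\right) 3 = 15 \cdot 3 = 45$)
$g{\left(-8,-2 \right)} \left(-4\right) A = 10 \left(-4\right) 45 = \left(-40\right) 45 = -1800$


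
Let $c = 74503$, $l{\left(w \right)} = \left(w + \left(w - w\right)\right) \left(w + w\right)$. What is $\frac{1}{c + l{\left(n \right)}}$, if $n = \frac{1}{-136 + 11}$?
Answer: $\frac{15625}{1164109377} \approx 1.3422 \cdot 10^{-5}$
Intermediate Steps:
$n = - \frac{1}{125}$ ($n = \frac{1}{-125} = - \frac{1}{125} \approx -0.008$)
$l{\left(w \right)} = 2 w^{2}$ ($l{\left(w \right)} = \left(w + 0\right) 2 w = w 2 w = 2 w^{2}$)
$\frac{1}{c + l{\left(n \right)}} = \frac{1}{74503 + 2 \left(- \frac{1}{125}\right)^{2}} = \frac{1}{74503 + 2 \cdot \frac{1}{15625}} = \frac{1}{74503 + \frac{2}{15625}} = \frac{1}{\frac{1164109377}{15625}} = \frac{15625}{1164109377}$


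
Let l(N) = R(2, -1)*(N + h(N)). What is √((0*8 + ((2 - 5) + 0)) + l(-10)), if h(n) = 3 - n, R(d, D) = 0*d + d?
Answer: √3 ≈ 1.7320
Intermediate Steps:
R(d, D) = d (R(d, D) = 0 + d = d)
l(N) = 6 (l(N) = 2*(N + (3 - N)) = 2*3 = 6)
√((0*8 + ((2 - 5) + 0)) + l(-10)) = √((0*8 + ((2 - 5) + 0)) + 6) = √((0 + (-3 + 0)) + 6) = √((0 - 3) + 6) = √(-3 + 6) = √3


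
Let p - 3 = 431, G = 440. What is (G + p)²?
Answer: 763876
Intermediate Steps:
p = 434 (p = 3 + 431 = 434)
(G + p)² = (440 + 434)² = 874² = 763876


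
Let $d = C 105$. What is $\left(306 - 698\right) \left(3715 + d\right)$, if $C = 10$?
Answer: $-1867880$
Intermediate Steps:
$d = 1050$ ($d = 10 \cdot 105 = 1050$)
$\left(306 - 698\right) \left(3715 + d\right) = \left(306 - 698\right) \left(3715 + 1050\right) = \left(-392\right) 4765 = -1867880$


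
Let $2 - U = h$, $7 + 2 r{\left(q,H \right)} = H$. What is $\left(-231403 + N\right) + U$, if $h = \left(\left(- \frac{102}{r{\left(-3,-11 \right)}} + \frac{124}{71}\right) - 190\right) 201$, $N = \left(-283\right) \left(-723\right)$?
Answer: $\frac{622596}{71} \approx 8769.0$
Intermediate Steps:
$N = 204609$
$r{\left(q,H \right)} = - \frac{7}{2} + \frac{H}{2}$
$h = - \frac{2524828}{71}$ ($h = \left(\left(- \frac{102}{- \frac{7}{2} + \frac{1}{2} \left(-11\right)} + \frac{124}{71}\right) - 190\right) 201 = \left(\left(- \frac{102}{- \frac{7}{2} - \frac{11}{2}} + 124 \cdot \frac{1}{71}\right) - 190\right) 201 = \left(\left(- \frac{102}{-9} + \frac{124}{71}\right) - 190\right) 201 = \left(\left(\left(-102\right) \left(- \frac{1}{9}\right) + \frac{124}{71}\right) - 190\right) 201 = \left(\left(\frac{34}{3} + \frac{124}{71}\right) - 190\right) 201 = \left(\frac{2786}{213} - 190\right) 201 = \left(- \frac{37684}{213}\right) 201 = - \frac{2524828}{71} \approx -35561.0$)
$U = \frac{2524970}{71}$ ($U = 2 - - \frac{2524828}{71} = 2 + \frac{2524828}{71} = \frac{2524970}{71} \approx 35563.0$)
$\left(-231403 + N\right) + U = \left(-231403 + 204609\right) + \frac{2524970}{71} = -26794 + \frac{2524970}{71} = \frac{622596}{71}$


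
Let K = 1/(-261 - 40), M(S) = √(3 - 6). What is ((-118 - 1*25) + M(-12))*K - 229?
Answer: -68786/301 - I*√3/301 ≈ -228.52 - 0.0057543*I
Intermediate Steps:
M(S) = I*√3 (M(S) = √(-3) = I*√3)
K = -1/301 (K = 1/(-301) = -1/301 ≈ -0.0033223)
((-118 - 1*25) + M(-12))*K - 229 = ((-118 - 1*25) + I*√3)*(-1/301) - 229 = ((-118 - 25) + I*√3)*(-1/301) - 229 = (-143 + I*√3)*(-1/301) - 229 = (143/301 - I*√3/301) - 229 = -68786/301 - I*√3/301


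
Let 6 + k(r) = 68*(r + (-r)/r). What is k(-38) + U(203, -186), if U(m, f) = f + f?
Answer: -3030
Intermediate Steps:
U(m, f) = 2*f
k(r) = -74 + 68*r (k(r) = -6 + 68*(r + (-r)/r) = -6 + 68*(r - 1) = -6 + 68*(-1 + r) = -6 + (-68 + 68*r) = -74 + 68*r)
k(-38) + U(203, -186) = (-74 + 68*(-38)) + 2*(-186) = (-74 - 2584) - 372 = -2658 - 372 = -3030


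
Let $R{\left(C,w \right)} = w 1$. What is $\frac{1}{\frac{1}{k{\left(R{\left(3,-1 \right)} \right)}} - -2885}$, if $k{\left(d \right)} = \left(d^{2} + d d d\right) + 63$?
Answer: $\frac{63}{181756} \approx 0.00034662$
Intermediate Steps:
$R{\left(C,w \right)} = w$
$k{\left(d \right)} = 63 + d^{2} + d^{3}$ ($k{\left(d \right)} = \left(d^{2} + d^{2} d\right) + 63 = \left(d^{2} + d^{3}\right) + 63 = 63 + d^{2} + d^{3}$)
$\frac{1}{\frac{1}{k{\left(R{\left(3,-1 \right)} \right)}} - -2885} = \frac{1}{\frac{1}{63 + \left(-1\right)^{2} + \left(-1\right)^{3}} - -2885} = \frac{1}{\frac{1}{63 + 1 - 1} + \left(-1751 + 4636\right)} = \frac{1}{\frac{1}{63} + 2885} = \frac{1}{\frac{181756}{63}} = \frac{63}{181756}$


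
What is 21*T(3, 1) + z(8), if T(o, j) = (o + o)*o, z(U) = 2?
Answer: 380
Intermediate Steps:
T(o, j) = 2*o² (T(o, j) = (2*o)*o = 2*o²)
21*T(3, 1) + z(8) = 21*(2*3²) + 2 = 21*(2*9) + 2 = 21*18 + 2 = 378 + 2 = 380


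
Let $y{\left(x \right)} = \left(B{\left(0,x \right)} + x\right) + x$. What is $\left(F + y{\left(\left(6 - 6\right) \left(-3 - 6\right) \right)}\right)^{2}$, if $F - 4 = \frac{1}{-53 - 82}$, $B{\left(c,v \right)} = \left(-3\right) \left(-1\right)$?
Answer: $\frac{891136}{18225} \approx 48.896$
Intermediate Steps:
$B{\left(c,v \right)} = 3$
$y{\left(x \right)} = 3 + 2 x$ ($y{\left(x \right)} = \left(3 + x\right) + x = 3 + 2 x$)
$F = \frac{539}{135}$ ($F = 4 + \frac{1}{-53 - 82} = 4 + \frac{1}{-135} = 4 - \frac{1}{135} = \frac{539}{135} \approx 3.9926$)
$\left(F + y{\left(\left(6 - 6\right) \left(-3 - 6\right) \right)}\right)^{2} = \left(\frac{539}{135} + \left(3 + 2 \left(6 - 6\right) \left(-3 - 6\right)\right)\right)^{2} = \left(\frac{539}{135} + \left(3 + 2 \cdot 0 \left(-9\right)\right)\right)^{2} = \left(\frac{539}{135} + \left(3 + 2 \cdot 0\right)\right)^{2} = \left(\frac{539}{135} + \left(3 + 0\right)\right)^{2} = \left(\frac{539}{135} + 3\right)^{2} = \left(\frac{944}{135}\right)^{2} = \frac{891136}{18225}$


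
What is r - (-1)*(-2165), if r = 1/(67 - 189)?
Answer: -264131/122 ≈ -2165.0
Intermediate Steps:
r = -1/122 (r = 1/(-122) = -1/122 ≈ -0.0081967)
r - (-1)*(-2165) = -1/122 - (-1)*(-2165) = -1/122 - 1*2165 = -1/122 - 2165 = -264131/122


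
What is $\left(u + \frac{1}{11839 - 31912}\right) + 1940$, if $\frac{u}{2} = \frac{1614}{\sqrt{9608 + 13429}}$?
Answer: $\frac{38941619}{20073} + \frac{1076 \sqrt{23037}}{7679} \approx 1961.3$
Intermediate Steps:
$u = \frac{1076 \sqrt{23037}}{7679}$ ($u = 2 \frac{1614}{\sqrt{9608 + 13429}} = 2 \frac{1614}{\sqrt{23037}} = 2 \cdot 1614 \frac{\sqrt{23037}}{23037} = 2 \frac{538 \sqrt{23037}}{7679} = \frac{1076 \sqrt{23037}}{7679} \approx 21.268$)
$\left(u + \frac{1}{11839 - 31912}\right) + 1940 = \left(\frac{1076 \sqrt{23037}}{7679} + \frac{1}{11839 - 31912}\right) + 1940 = \left(\frac{1076 \sqrt{23037}}{7679} + \frac{1}{-20073}\right) + 1940 = \left(\frac{1076 \sqrt{23037}}{7679} - \frac{1}{20073}\right) + 1940 = \left(- \frac{1}{20073} + \frac{1076 \sqrt{23037}}{7679}\right) + 1940 = \frac{38941619}{20073} + \frac{1076 \sqrt{23037}}{7679}$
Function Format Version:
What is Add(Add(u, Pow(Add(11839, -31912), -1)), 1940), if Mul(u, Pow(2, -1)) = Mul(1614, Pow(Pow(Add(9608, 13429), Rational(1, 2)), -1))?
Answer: Add(Rational(38941619, 20073), Mul(Rational(1076, 7679), Pow(23037, Rational(1, 2)))) ≈ 1961.3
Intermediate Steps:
u = Mul(Rational(1076, 7679), Pow(23037, Rational(1, 2))) (u = Mul(2, Mul(1614, Pow(Pow(Add(9608, 13429), Rational(1, 2)), -1))) = Mul(2, Mul(1614, Pow(Pow(23037, Rational(1, 2)), -1))) = Mul(2, Mul(1614, Mul(Rational(1, 23037), Pow(23037, Rational(1, 2))))) = Mul(2, Mul(Rational(538, 7679), Pow(23037, Rational(1, 2)))) = Mul(Rational(1076, 7679), Pow(23037, Rational(1, 2))) ≈ 21.268)
Add(Add(u, Pow(Add(11839, -31912), -1)), 1940) = Add(Add(Mul(Rational(1076, 7679), Pow(23037, Rational(1, 2))), Pow(Add(11839, -31912), -1)), 1940) = Add(Add(Mul(Rational(1076, 7679), Pow(23037, Rational(1, 2))), Pow(-20073, -1)), 1940) = Add(Add(Mul(Rational(1076, 7679), Pow(23037, Rational(1, 2))), Rational(-1, 20073)), 1940) = Add(Add(Rational(-1, 20073), Mul(Rational(1076, 7679), Pow(23037, Rational(1, 2)))), 1940) = Add(Rational(38941619, 20073), Mul(Rational(1076, 7679), Pow(23037, Rational(1, 2))))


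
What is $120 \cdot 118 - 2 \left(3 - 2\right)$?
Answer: $14158$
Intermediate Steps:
$120 \cdot 118 - 2 \left(3 - 2\right) = 14160 - 2 = 14158$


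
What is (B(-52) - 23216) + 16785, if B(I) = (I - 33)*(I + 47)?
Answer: -6006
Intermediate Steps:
B(I) = (-33 + I)*(47 + I)
(B(-52) - 23216) + 16785 = ((-1551 + (-52)² + 14*(-52)) - 23216) + 16785 = ((-1551 + 2704 - 728) - 23216) + 16785 = (425 - 23216) + 16785 = -22791 + 16785 = -6006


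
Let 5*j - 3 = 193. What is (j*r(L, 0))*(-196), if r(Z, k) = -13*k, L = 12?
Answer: 0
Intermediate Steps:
j = 196/5 (j = ⅗ + (⅕)*193 = ⅗ + 193/5 = 196/5 ≈ 39.200)
(j*r(L, 0))*(-196) = (196*(-13*0)/5)*(-196) = ((196/5)*0)*(-196) = 0*(-196) = 0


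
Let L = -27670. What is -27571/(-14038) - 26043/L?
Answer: 282120301/97107865 ≈ 2.9052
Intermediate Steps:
-27571/(-14038) - 26043/L = -27571/(-14038) - 26043/(-27670) = -27571*(-1/14038) - 26043*(-1/27670) = 27571/14038 + 26043/27670 = 282120301/97107865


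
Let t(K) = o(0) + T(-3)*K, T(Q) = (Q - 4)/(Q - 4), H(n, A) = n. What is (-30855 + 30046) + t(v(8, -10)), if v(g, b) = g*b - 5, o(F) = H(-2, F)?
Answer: -896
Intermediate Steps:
o(F) = -2
T(Q) = 1 (T(Q) = (-4 + Q)/(-4 + Q) = 1)
v(g, b) = -5 + b*g (v(g, b) = b*g - 5 = -5 + b*g)
t(K) = -2 + K (t(K) = -2 + 1*K = -2 + K)
(-30855 + 30046) + t(v(8, -10)) = (-30855 + 30046) + (-2 + (-5 - 10*8)) = -809 + (-2 + (-5 - 80)) = -809 + (-2 - 85) = -809 - 87 = -896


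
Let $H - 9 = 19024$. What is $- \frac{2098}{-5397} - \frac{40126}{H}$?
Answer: $- \frac{25232684}{14674443} \approx -1.7195$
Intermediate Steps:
$H = 19033$ ($H = 9 + 19024 = 19033$)
$- \frac{2098}{-5397} - \frac{40126}{H} = - \frac{2098}{-5397} - \frac{40126}{19033} = \left(-2098\right) \left(- \frac{1}{5397}\right) - \frac{40126}{19033} = \frac{2098}{5397} - \frac{40126}{19033} = - \frac{25232684}{14674443}$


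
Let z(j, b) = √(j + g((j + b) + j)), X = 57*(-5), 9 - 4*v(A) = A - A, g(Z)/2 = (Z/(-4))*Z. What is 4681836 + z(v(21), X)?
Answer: 4681836 + 3*I*√69934/4 ≈ 4.6818e+6 + 198.34*I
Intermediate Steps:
g(Z) = -Z²/2 (g(Z) = 2*((Z/(-4))*Z) = 2*((Z*(-¼))*Z) = 2*((-Z/4)*Z) = 2*(-Z²/4) = -Z²/2)
v(A) = 9/4 (v(A) = 9/4 - (A - A)/4 = 9/4 - ¼*0 = 9/4 + 0 = 9/4)
X = -285
z(j, b) = √(j - (b + 2*j)²/2) (z(j, b) = √(j - ((j + b) + j)²/2) = √(j - ((b + j) + j)²/2) = √(j - (b + 2*j)²/2))
4681836 + z(v(21), X) = 4681836 + √(-2*(-285 + 2*(9/4))² + 4*(9/4))/2 = 4681836 + √(-2*(-285 + 9/2)² + 9)/2 = 4681836 + √(-2*(-561/2)² + 9)/2 = 4681836 + √(-2*314721/4 + 9)/2 = 4681836 + √(-314721/2 + 9)/2 = 4681836 + √(-314703/2)/2 = 4681836 + (3*I*√69934/2)/2 = 4681836 + 3*I*√69934/4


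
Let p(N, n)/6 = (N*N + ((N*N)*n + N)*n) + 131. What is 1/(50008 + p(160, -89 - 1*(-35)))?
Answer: 1/448050154 ≈ 2.2319e-9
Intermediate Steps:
p(N, n) = 786 + 6*N**2 + 6*n*(N + n*N**2) (p(N, n) = 6*((N*N + ((N*N)*n + N)*n) + 131) = 6*((N**2 + (N**2*n + N)*n) + 131) = 6*((N**2 + (n*N**2 + N)*n) + 131) = 6*((N**2 + (N + n*N**2)*n) + 131) = 6*((N**2 + n*(N + n*N**2)) + 131) = 6*(131 + N**2 + n*(N + n*N**2)) = 786 + 6*N**2 + 6*n*(N + n*N**2))
1/(50008 + p(160, -89 - 1*(-35))) = 1/(50008 + (786 + 6*160**2 + 6*160*(-89 - 1*(-35)) + 6*160**2*(-89 - 1*(-35))**2)) = 1/(50008 + (786 + 6*25600 + 6*160*(-89 + 35) + 6*25600*(-89 + 35)**2)) = 1/(50008 + (786 + 153600 + 6*160*(-54) + 6*25600*(-54)**2)) = 1/(50008 + (786 + 153600 - 51840 + 6*25600*2916)) = 1/(50008 + (786 + 153600 - 51840 + 447897600)) = 1/(50008 + 448000146) = 1/448050154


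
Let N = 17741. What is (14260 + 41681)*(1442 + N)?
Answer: 1073116203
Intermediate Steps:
(14260 + 41681)*(1442 + N) = (14260 + 41681)*(1442 + 17741) = 55941*19183 = 1073116203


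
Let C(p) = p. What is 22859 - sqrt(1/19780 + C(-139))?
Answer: 22859 - 3*I*sqrt(1510652995)/9890 ≈ 22859.0 - 11.79*I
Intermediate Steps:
22859 - sqrt(1/19780 + C(-139)) = 22859 - sqrt(1/19780 - 139) = 22859 - sqrt(-2749419/19780) = 22859 - 3*I*sqrt(1510652995)/9890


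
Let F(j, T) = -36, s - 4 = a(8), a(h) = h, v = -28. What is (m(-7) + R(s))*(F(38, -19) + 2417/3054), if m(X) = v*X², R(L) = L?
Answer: 73118360/1527 ≈ 47884.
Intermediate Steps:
s = 12 (s = 4 + 8 = 12)
m(X) = -28*X²
(m(-7) + R(s))*(F(38, -19) + 2417/3054) = (-28*(-7)² + 12)*(-36 + 2417/3054) = (-28*49 + 12)*(-36 + 2417*(1/3054)) = (-1372 + 12)*(-36 + 2417/3054) = -1360*(-107527/3054) = 73118360/1527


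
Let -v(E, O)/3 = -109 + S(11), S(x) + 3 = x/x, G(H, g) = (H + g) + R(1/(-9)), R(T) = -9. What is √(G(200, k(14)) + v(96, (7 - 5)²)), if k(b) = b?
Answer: √538 ≈ 23.195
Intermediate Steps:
G(H, g) = -9 + H + g (G(H, g) = (H + g) - 9 = -9 + H + g)
S(x) = -2 (S(x) = -3 + x/x = -3 + 1 = -2)
v(E, O) = 333 (v(E, O) = -3*(-109 - 2) = -3*(-111) = 333)
√(G(200, k(14)) + v(96, (7 - 5)²)) = √((-9 + 200 + 14) + 333) = √(205 + 333) = √538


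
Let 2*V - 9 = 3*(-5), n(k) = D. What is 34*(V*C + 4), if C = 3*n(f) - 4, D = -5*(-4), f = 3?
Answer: -5576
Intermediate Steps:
D = 20
n(k) = 20
C = 56 (C = 3*20 - 4 = 60 - 4 = 56)
V = -3 (V = 9/2 + (3*(-5))/2 = 9/2 + (1/2)*(-15) = 9/2 - 15/2 = -3)
34*(V*C + 4) = 34*(-3*56 + 4) = 34*(-168 + 4) = 34*(-164) = -5576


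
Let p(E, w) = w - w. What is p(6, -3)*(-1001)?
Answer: 0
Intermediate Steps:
p(E, w) = 0
p(6, -3)*(-1001) = 0*(-1001) = 0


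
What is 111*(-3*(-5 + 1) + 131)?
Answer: 15873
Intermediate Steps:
111*(-3*(-5 + 1) + 131) = 111*(-3*(-4) + 131) = 111*(12 + 131) = 111*143 = 15873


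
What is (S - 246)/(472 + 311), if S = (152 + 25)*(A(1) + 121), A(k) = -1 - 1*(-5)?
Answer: 2431/87 ≈ 27.943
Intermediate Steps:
A(k) = 4 (A(k) = -1 + 5 = 4)
S = 22125 (S = (152 + 25)*(4 + 121) = 177*125 = 22125)
(S - 246)/(472 + 311) = (22125 - 246)/(472 + 311) = 21879/783 = 21879*(1/783) = 2431/87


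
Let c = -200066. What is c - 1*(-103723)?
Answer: -96343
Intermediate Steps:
c - 1*(-103723) = -200066 - 1*(-103723) = -200066 + 103723 = -96343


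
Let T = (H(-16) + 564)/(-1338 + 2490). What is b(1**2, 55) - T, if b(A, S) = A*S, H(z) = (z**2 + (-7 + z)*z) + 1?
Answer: 62171/1152 ≈ 53.968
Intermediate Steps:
H(z) = 1 + z**2 + z*(-7 + z) (H(z) = (z**2 + z*(-7 + z)) + 1 = 1 + z**2 + z*(-7 + z))
T = 1189/1152 (T = ((1 - 7*(-16) + 2*(-16)**2) + 564)/(-1338 + 2490) = ((1 + 112 + 2*256) + 564)/1152 = ((1 + 112 + 512) + 564)*(1/1152) = (625 + 564)*(1/1152) = 1189*(1/1152) = 1189/1152 ≈ 1.0321)
b(1**2, 55) - T = 1**2*55 - 1*1189/1152 = 1*55 - 1189/1152 = 55 - 1189/1152 = 62171/1152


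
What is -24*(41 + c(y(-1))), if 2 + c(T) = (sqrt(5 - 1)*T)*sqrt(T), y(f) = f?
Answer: -936 + 48*I ≈ -936.0 + 48.0*I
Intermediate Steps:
c(T) = -2 + 2*T**(3/2) (c(T) = -2 + (sqrt(5 - 1)*T)*sqrt(T) = -2 + (sqrt(4)*T)*sqrt(T) = -2 + (2*T)*sqrt(T) = -2 + 2*T**(3/2))
-24*(41 + c(y(-1))) = -24*(41 + (-2 + 2*(-1)**(3/2))) = -24*(41 + (-2 + 2*(-I))) = -24*(41 + (-2 - 2*I)) = -24*(39 - 2*I) = -936 + 48*I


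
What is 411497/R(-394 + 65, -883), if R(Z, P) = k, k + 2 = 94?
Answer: 411497/92 ≈ 4472.8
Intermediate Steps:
k = 92 (k = -2 + 94 = 92)
R(Z, P) = 92
411497/R(-394 + 65, -883) = 411497/92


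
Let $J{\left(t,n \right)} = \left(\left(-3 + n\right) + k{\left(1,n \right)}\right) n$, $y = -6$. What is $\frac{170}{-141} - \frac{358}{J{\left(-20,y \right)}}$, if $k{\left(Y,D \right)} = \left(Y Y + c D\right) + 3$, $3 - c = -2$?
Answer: $- \frac{14363}{4935} \approx -2.9104$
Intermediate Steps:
$c = 5$ ($c = 3 - -2 = 3 + 2 = 5$)
$k{\left(Y,D \right)} = 3 + Y^{2} + 5 D$ ($k{\left(Y,D \right)} = \left(Y Y + 5 D\right) + 3 = \left(Y^{2} + 5 D\right) + 3 = 3 + Y^{2} + 5 D$)
$J{\left(t,n \right)} = n \left(1 + 6 n\right)$ ($J{\left(t,n \right)} = \left(\left(-3 + n\right) + \left(3 + 1^{2} + 5 n\right)\right) n = \left(\left(-3 + n\right) + \left(3 + 1 + 5 n\right)\right) n = \left(\left(-3 + n\right) + \left(4 + 5 n\right)\right) n = \left(1 + 6 n\right) n = n \left(1 + 6 n\right)$)
$\frac{170}{-141} - \frac{358}{J{\left(-20,y \right)}} = \frac{170}{-141} - \frac{358}{\left(-6\right) \left(1 + 6 \left(-6\right)\right)} = 170 \left(- \frac{1}{141}\right) - \frac{358}{\left(-6\right) \left(1 - 36\right)} = - \frac{170}{141} - \frac{358}{\left(-6\right) \left(-35\right)} = - \frac{170}{141} - \frac{358}{210} = - \frac{170}{141} - \frac{179}{105} = - \frac{14363}{4935}$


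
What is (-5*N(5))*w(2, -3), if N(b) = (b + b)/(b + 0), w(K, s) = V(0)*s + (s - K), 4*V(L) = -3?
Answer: 55/2 ≈ 27.500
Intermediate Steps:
V(L) = -3/4 (V(L) = (1/4)*(-3) = -3/4)
w(K, s) = -K + s/4 (w(K, s) = -3*s/4 + (s - K) = -K + s/4)
N(b) = 2 (N(b) = (2*b)/b = 2)
(-5*N(5))*w(2, -3) = (-5*2)*(-1*2 + (1/4)*(-3)) = -10*(-2 - 3/4) = -10*(-11/4) = 55/2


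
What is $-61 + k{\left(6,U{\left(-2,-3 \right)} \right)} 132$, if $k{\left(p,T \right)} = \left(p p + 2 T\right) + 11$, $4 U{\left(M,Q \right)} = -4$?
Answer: $5879$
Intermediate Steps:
$U{\left(M,Q \right)} = -1$ ($U{\left(M,Q \right)} = \frac{1}{4} \left(-4\right) = -1$)
$k{\left(p,T \right)} = 11 + p^{2} + 2 T$ ($k{\left(p,T \right)} = \left(p^{2} + 2 T\right) + 11 = 11 + p^{2} + 2 T$)
$-61 + k{\left(6,U{\left(-2,-3 \right)} \right)} 132 = -61 + \left(11 + 6^{2} + 2 \left(-1\right)\right) 132 = -61 + \left(11 + 36 - 2\right) 132 = -61 + 45 \cdot 132 = -61 + 5940 = 5879$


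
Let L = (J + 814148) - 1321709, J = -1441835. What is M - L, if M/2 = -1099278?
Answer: -249160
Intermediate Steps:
M = -2198556 (M = 2*(-1099278) = -2198556)
L = -1949396 (L = (-1441835 + 814148) - 1321709 = -627687 - 1321709 = -1949396)
M - L = -2198556 - 1*(-1949396) = -2198556 + 1949396 = -249160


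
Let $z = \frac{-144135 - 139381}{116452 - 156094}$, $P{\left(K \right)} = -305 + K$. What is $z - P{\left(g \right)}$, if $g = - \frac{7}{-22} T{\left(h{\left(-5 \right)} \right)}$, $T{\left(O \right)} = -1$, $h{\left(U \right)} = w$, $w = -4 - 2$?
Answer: $\frac{136256333}{436062} \approx 312.47$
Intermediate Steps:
$w = -6$
$h{\left(U \right)} = -6$
$g = - \frac{7}{22}$ ($g = - \frac{7}{-22} \left(-1\right) = \left(-7\right) \left(- \frac{1}{22}\right) \left(-1\right) = \frac{7}{22} \left(-1\right) = - \frac{7}{22} \approx -0.31818$)
$z = \frac{141758}{19821}$ ($z = - \frac{283516}{-39642} = \left(-283516\right) \left(- \frac{1}{39642}\right) = \frac{141758}{19821} \approx 7.1519$)
$z - P{\left(g \right)} = \frac{141758}{19821} - \left(-305 - \frac{7}{22}\right) = \frac{141758}{19821} - - \frac{6717}{22} = \frac{141758}{19821} + \frac{6717}{22} = \frac{136256333}{436062}$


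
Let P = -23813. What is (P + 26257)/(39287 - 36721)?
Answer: 1222/1283 ≈ 0.95246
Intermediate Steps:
(P + 26257)/(39287 - 36721) = (-23813 + 26257)/(39287 - 36721) = 2444/2566 = 2444*(1/2566) = 1222/1283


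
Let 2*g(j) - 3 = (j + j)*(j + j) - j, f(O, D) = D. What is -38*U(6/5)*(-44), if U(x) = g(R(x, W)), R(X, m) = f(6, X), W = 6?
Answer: 158004/25 ≈ 6320.2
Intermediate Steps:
R(X, m) = X
g(j) = 3/2 + 2*j**2 - j/2 (g(j) = 3/2 + ((j + j)*(j + j) - j)/2 = 3/2 + ((2*j)*(2*j) - j)/2 = 3/2 + (4*j**2 - j)/2 = 3/2 + (-j + 4*j**2)/2 = 3/2 + (2*j**2 - j/2) = 3/2 + 2*j**2 - j/2)
U(x) = 3/2 + 2*x**2 - x/2
-38*U(6/5)*(-44) = -38*(3/2 + 2*(6/5)**2 - 3/5)*(-44) = -38*(3/2 + 2*(6*(1/5))**2 - 3/5)*(-44) = -38*(3/2 + 2*(6/5)**2 - 1/2*6/5)*(-44) = -38*(3/2 + 2*(36/25) - 3/5)*(-44) = -38*(3/2 + 72/25 - 3/5)*(-44) = -38*189/50*(-44) = -3591/25*(-44) = 158004/25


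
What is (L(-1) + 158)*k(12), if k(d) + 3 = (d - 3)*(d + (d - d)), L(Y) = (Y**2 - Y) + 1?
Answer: 16905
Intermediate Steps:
L(Y) = 1 + Y**2 - Y
k(d) = -3 + d*(-3 + d) (k(d) = -3 + (d - 3)*(d + (d - d)) = -3 + (-3 + d)*(d + 0) = -3 + (-3 + d)*d = -3 + d*(-3 + d))
(L(-1) + 158)*k(12) = ((1 + (-1)**2 - 1*(-1)) + 158)*(-3 + 12**2 - 3*12) = ((1 + 1 + 1) + 158)*(-3 + 144 - 36) = (3 + 158)*105 = 161*105 = 16905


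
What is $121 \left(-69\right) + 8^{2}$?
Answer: $-8285$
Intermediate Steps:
$121 \left(-69\right) + 8^{2} = -8349 + 64 = -8285$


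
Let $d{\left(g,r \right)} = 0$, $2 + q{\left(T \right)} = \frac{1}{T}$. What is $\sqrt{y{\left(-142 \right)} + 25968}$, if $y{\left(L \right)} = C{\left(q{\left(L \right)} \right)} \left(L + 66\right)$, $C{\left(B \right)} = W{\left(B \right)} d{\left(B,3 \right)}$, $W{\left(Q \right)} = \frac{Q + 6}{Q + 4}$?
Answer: $4 \sqrt{1623} \approx 161.15$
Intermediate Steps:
$q{\left(T \right)} = -2 + \frac{1}{T}$
$W{\left(Q \right)} = \frac{6 + Q}{4 + Q}$
$C{\left(B \right)} = 0$ ($C{\left(B \right)} = \frac{6 + B}{4 + B} 0 = 0$)
$y{\left(L \right)} = 0$ ($y{\left(L \right)} = 0 \left(L + 66\right) = 0 \left(66 + L\right) = 0$)
$\sqrt{y{\left(-142 \right)} + 25968} = \sqrt{0 + 25968} = \sqrt{25968} = 4 \sqrt{1623}$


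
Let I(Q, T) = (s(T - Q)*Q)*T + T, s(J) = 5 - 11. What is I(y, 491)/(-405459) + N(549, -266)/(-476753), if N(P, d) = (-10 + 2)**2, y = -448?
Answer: -629482458523/193303794627 ≈ -3.2564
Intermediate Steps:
s(J) = -6
I(Q, T) = T - 6*Q*T (I(Q, T) = (-6*Q)*T + T = -6*Q*T + T = T - 6*Q*T)
N(P, d) = 64 (N(P, d) = (-8)**2 = 64)
I(y, 491)/(-405459) + N(549, -266)/(-476753) = (491*(1 - 6*(-448)))/(-405459) + 64/(-476753) = (491*(1 + 2688))*(-1/405459) + 64*(-1/476753) = (491*2689)*(-1/405459) - 64/476753 = 1320299*(-1/405459) - 64/476753 = -1320299/405459 - 64/476753 = -629482458523/193303794627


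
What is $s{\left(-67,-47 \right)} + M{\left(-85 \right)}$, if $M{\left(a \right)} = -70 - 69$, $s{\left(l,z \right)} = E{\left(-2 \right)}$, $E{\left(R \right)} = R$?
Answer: $-141$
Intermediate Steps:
$s{\left(l,z \right)} = -2$
$M{\left(a \right)} = -139$
$s{\left(-67,-47 \right)} + M{\left(-85 \right)} = -2 - 139 = -141$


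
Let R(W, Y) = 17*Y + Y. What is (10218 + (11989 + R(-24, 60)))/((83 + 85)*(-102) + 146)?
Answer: -23287/16990 ≈ -1.3706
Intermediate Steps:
R(W, Y) = 18*Y
(10218 + (11989 + R(-24, 60)))/((83 + 85)*(-102) + 146) = (10218 + (11989 + 18*60))/((83 + 85)*(-102) + 146) = (10218 + (11989 + 1080))/(168*(-102) + 146) = (10218 + 13069)/(-17136 + 146) = 23287/(-16990) = 23287*(-1/16990) = -23287/16990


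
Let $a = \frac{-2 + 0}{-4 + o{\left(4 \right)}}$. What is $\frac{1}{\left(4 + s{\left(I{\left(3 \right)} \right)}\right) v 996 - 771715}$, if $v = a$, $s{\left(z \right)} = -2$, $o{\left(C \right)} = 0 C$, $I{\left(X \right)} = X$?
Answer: $- \frac{1}{770719} \approx -1.2975 \cdot 10^{-6}$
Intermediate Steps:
$o{\left(C \right)} = 0$
$a = \frac{1}{2}$ ($a = \frac{-2 + 0}{-4 + 0} = - \frac{2}{-4} = \left(-2\right) \left(- \frac{1}{4}\right) = \frac{1}{2} \approx 0.5$)
$v = \frac{1}{2} \approx 0.5$
$\frac{1}{\left(4 + s{\left(I{\left(3 \right)} \right)}\right) v 996 - 771715} = \frac{1}{\left(4 - 2\right) \frac{1}{2} \cdot 996 - 771715} = \frac{1}{2 \cdot \frac{1}{2} \cdot 996 - 771715} = \frac{1}{1 \cdot 996 - 771715} = \frac{1}{996 - 771715} = \frac{1}{-770719} = - \frac{1}{770719}$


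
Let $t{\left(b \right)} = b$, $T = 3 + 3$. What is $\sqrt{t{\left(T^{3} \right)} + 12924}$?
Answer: $6 \sqrt{365} \approx 114.63$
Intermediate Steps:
$T = 6$
$\sqrt{t{\left(T^{3} \right)} + 12924} = \sqrt{6^{3} + 12924} = \sqrt{216 + 12924} = \sqrt{13140} = 6 \sqrt{365}$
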